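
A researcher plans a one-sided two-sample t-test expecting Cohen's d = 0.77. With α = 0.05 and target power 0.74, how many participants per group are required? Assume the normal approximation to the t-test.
n = 18 per group

Sample size formula (two-sample t-test, normal approximation):
n = 2 · ((z_α + z_β) / d)²

z_α = 1.645 (for α = 0.05, one-sided)
z_β = 0.643 (for power = 0.74)
d = 0.77

n = 2 · ((1.645 + 0.643) / 0.77)²
n = 2 · (2.971)²
n ≈ 17.65
Round up to the next whole number: n = 18 per group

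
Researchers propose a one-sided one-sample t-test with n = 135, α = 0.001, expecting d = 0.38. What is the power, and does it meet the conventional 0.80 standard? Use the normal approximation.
Power ≈ 0.91; the study is adequately powered (power ≥ 0.80)

Power calculation (one-sample t-test, normal approximation):
z_β = d · √n - z_α
z_β = 0.38 · √135 - 3.090
z_β = 0.38 · 11.619 - 3.090
z_β = 1.325

Power = Φ(z_β) = Φ(1.325) ≈ 0.907

Effect size d = 0.38 is small by Cohen's convention (0.2/0.5/0.8).

Threshold: power ≥ 0.80 is conventionally adequate.
Power ≈ 0.91 → the study is adequately powered (power ≥ 0.80).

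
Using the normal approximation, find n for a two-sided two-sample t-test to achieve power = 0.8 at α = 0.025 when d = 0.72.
n = 37 per group

Sample size formula (two-sample t-test, normal approximation):
n = 2 · ((z_{α/2} + z_β) / d)²

z_{α/2} = 2.241 (for α = 0.025, two-sided)
z_β = 0.842 (for power = 0.8)
d = 0.72

n = 2 · ((2.241 + 0.842) / 0.72)²
n = 2 · (4.282)²
n ≈ 36.67
Round up to the next whole number: n = 37 per group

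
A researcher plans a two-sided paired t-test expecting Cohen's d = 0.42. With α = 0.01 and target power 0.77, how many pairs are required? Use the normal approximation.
n = 63 pairs

Sample size formula (paired t-test, normal approximation):
n = ((z_{α/2} + z_β) / d)²

z_{α/2} = 2.576 (for α = 0.01, two-sided)
z_β = 0.739 (for power = 0.77)
d = 0.42

n = ((2.576 + 0.739) / 0.42)²
n = (7.893)²
n ≈ 62.30
Round up to the next whole number: n = 63 pairs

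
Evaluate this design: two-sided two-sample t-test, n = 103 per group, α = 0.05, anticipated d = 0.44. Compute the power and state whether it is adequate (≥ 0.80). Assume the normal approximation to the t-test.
Power ≈ 0.88; the study is adequately powered (power ≥ 0.80)

Power calculation (two-sample t-test, normal approximation):
z_β = d · √(n/2) - z_{α/2}
z_β = 0.44 · √(103/2) - 1.960
z_β = 0.44 · 7.176 - 1.960
z_β = 1.198

Power = Φ(z_β) = Φ(1.198) ≈ 0.884

Effect size d = 0.44 is small by Cohen's convention (0.2/0.5/0.8).

Threshold: power ≥ 0.80 is conventionally adequate.
Power ≈ 0.88 → the study is adequately powered (power ≥ 0.80).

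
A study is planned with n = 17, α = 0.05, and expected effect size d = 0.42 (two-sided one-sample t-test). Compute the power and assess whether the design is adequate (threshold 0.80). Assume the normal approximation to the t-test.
Power ≈ 0.41; the study is underpowered (power < 0.80)

Power calculation (one-sample t-test, normal approximation):
z_β = d · √n - z_{α/2}
z_β = 0.42 · √17 - 1.960
z_β = 0.42 · 4.123 - 1.960
z_β = -0.228

Power = Φ(z_β) = Φ(-0.228) ≈ 0.410

Effect size d = 0.42 is small by Cohen's convention (0.2/0.5/0.8).

Threshold: power ≥ 0.80 is conventionally adequate.
Power ≈ 0.41 → the study is underpowered (power < 0.80).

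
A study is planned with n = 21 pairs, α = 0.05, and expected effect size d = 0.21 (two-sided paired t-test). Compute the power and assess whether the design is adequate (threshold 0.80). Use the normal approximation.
Power ≈ 0.16; the study is underpowered (power < 0.80)

Power calculation (paired t-test, normal approximation):
z_β = d · √n - z_{α/2}
z_β = 0.21 · √21 - 1.960
z_β = 0.21 · 4.583 - 1.960
z_β = -0.998

Power = Φ(z_β) = Φ(-0.998) ≈ 0.159

Effect size d = 0.21 is small by Cohen's convention (0.2/0.5/0.8).

Threshold: power ≥ 0.80 is conventionally adequate.
Power ≈ 0.16 → the study is underpowered (power < 0.80).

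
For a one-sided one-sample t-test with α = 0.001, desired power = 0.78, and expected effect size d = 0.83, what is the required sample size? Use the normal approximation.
n = 22

Sample size formula (one-sample t-test, normal approximation):
n = ((z_α + z_β) / d)²

z_α = 3.090 (for α = 0.001, one-sided)
z_β = 0.772 (for power = 0.78)
d = 0.83

n = ((3.090 + 0.772) / 0.83)²
n = (4.653)²
n ≈ 21.65
Round up to the next whole number: n = 22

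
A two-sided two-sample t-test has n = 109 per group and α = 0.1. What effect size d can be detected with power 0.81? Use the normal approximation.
d ≈ 0.34

Minimum detectable effect (two-sample t-test, normal approximation):
d = (z_{α/2} + z_β) / √(n/2)
d = (1.645 + 0.878) / √(109/2)
d = 2.523 / 7.382
d ≈ 0.34

By Cohen's convention (0.2 small / 0.5 medium / 0.8 large): small effect.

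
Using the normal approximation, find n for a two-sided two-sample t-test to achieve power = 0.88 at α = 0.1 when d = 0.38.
n = 111 per group

Sample size formula (two-sample t-test, normal approximation):
n = 2 · ((z_{α/2} + z_β) / d)²

z_{α/2} = 1.645 (for α = 0.1, two-sided)
z_β = 1.175 (for power = 0.88)
d = 0.38

n = 2 · ((1.645 + 1.175) / 0.38)²
n = 2 · (7.421)²
n ≈ 110.14
Round up to the next whole number: n = 111 per group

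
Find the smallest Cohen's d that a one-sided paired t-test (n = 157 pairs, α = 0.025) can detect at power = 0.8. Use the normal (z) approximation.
d ≈ 0.22

Minimum detectable effect (paired t-test, normal approximation):
d = (z_α + z_β) / √n
d = (1.960 + 0.842) / √157
d = 2.802 / 12.530
d ≈ 0.22

By Cohen's convention (0.2 small / 0.5 medium / 0.8 large): small effect.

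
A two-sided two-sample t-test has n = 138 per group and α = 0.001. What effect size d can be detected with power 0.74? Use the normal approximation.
d ≈ 0.47

Minimum detectable effect (two-sample t-test, normal approximation):
d = (z_{α/2} + z_β) / √(n/2)
d = (3.291 + 0.643) / √(138/2)
d = 3.934 / 8.307
d ≈ 0.47

By Cohen's convention (0.2 small / 0.5 medium / 0.8 large): small effect.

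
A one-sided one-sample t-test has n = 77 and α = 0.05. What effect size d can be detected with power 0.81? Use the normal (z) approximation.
d ≈ 0.29

Minimum detectable effect (one-sample t-test, normal approximation):
d = (z_α + z_β) / √n
d = (1.645 + 0.878) / √77
d = 2.523 / 8.775
d ≈ 0.29

By Cohen's convention (0.2 small / 0.5 medium / 0.8 large): small effect.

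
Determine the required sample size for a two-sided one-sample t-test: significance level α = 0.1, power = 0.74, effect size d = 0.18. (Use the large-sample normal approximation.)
n = 162

Sample size formula (one-sample t-test, normal approximation):
n = ((z_{α/2} + z_β) / d)²

z_{α/2} = 1.645 (for α = 0.1, two-sided)
z_β = 0.643 (for power = 0.74)
d = 0.18

n = ((1.645 + 0.643) / 0.18)²
n = (12.711)²
n ≈ 161.57
Round up to the next whole number: n = 162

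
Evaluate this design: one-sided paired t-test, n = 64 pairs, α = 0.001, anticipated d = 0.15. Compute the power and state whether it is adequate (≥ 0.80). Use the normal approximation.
Power ≈ 0.03; the study is underpowered (power < 0.80)

Power calculation (paired t-test, normal approximation):
z_β = d · √n - z_α
z_β = 0.15 · √64 - 3.090
z_β = 0.15 · 8.000 - 3.090
z_β = -1.890

Power = Φ(z_β) = Φ(-1.890) ≈ 0.029

Effect size d = 0.15 is very small by Cohen's convention (0.2/0.5/0.8).

Threshold: power ≥ 0.80 is conventionally adequate.
Power ≈ 0.03 → the study is underpowered (power < 0.80).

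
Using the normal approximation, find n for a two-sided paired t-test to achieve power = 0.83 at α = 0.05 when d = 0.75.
n = 16 pairs

Sample size formula (paired t-test, normal approximation):
n = ((z_{α/2} + z_β) / d)²

z_{α/2} = 1.960 (for α = 0.05, two-sided)
z_β = 0.954 (for power = 0.83)
d = 0.75

n = ((1.960 + 0.954) / 0.75)²
n = (3.885)²
n ≈ 15.09
Round up to the next whole number: n = 16 pairs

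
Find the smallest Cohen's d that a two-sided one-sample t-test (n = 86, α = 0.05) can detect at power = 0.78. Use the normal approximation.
d ≈ 0.29

Minimum detectable effect (one-sample t-test, normal approximation):
d = (z_{α/2} + z_β) / √n
d = (1.960 + 0.772) / √86
d = 2.732 / 9.274
d ≈ 0.29

By Cohen's convention (0.2 small / 0.5 medium / 0.8 large): small effect.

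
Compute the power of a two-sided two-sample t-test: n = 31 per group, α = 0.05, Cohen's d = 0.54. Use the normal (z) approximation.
Power ≈ 0.57

Power calculation (two-sample t-test, normal approximation):
z_β = d · √(n/2) - z_{α/2}
z_β = 0.54 · √(31/2) - 1.960
z_β = 0.54 · 3.937 - 1.960
z_β = 0.166

Power = Φ(z_β) = Φ(0.166) ≈ 0.566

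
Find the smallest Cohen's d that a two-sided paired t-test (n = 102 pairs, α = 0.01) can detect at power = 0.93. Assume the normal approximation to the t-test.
d ≈ 0.40

Minimum detectable effect (paired t-test, normal approximation):
d = (z_{α/2} + z_β) / √n
d = (2.576 + 1.476) / √102
d = 4.052 / 10.100
d ≈ 0.40

By Cohen's convention (0.2 small / 0.5 medium / 0.8 large): small effect.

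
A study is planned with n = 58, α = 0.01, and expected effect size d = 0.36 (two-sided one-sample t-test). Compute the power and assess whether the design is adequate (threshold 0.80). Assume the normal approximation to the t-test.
Power ≈ 0.57; the study is underpowered (power < 0.80)

Power calculation (one-sample t-test, normal approximation):
z_β = d · √n - z_{α/2}
z_β = 0.36 · √58 - 2.576
z_β = 0.36 · 7.616 - 2.576
z_β = 0.166

Power = Φ(z_β) = Φ(0.166) ≈ 0.566

Effect size d = 0.36 is small by Cohen's convention (0.2/0.5/0.8).

Threshold: power ≥ 0.80 is conventionally adequate.
Power ≈ 0.57 → the study is underpowered (power < 0.80).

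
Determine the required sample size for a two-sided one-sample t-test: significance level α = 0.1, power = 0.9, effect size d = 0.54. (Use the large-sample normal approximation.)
n = 30

Sample size formula (one-sample t-test, normal approximation):
n = ((z_{α/2} + z_β) / d)²

z_{α/2} = 1.645 (for α = 0.1, two-sided)
z_β = 1.282 (for power = 0.9)
d = 0.54

n = ((1.645 + 1.282) / 0.54)²
n = (5.420)²
n ≈ 29.38
Round up to the next whole number: n = 30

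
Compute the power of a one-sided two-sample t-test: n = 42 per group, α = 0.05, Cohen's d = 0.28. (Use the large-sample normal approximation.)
Power ≈ 0.36

Power calculation (two-sample t-test, normal approximation):
z_β = d · √(n/2) - z_α
z_β = 0.28 · √(42/2) - 1.645
z_β = 0.28 · 4.583 - 1.645
z_β = -0.362

Power = Φ(z_β) = Φ(-0.362) ≈ 0.359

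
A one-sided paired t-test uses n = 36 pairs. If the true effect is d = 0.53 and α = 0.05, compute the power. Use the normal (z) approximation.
Power ≈ 0.94

Power calculation (paired t-test, normal approximation):
z_β = d · √n - z_α
z_β = 0.53 · √36 - 1.645
z_β = 0.53 · 6.000 - 1.645
z_β = 1.535

Power = Φ(z_β) = Φ(1.535) ≈ 0.938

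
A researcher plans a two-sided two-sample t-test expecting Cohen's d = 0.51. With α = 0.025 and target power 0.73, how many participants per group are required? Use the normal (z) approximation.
n = 63 per group

Sample size formula (two-sample t-test, normal approximation):
n = 2 · ((z_{α/2} + z_β) / d)²

z_{α/2} = 2.241 (for α = 0.025, two-sided)
z_β = 0.613 (for power = 0.73)
d = 0.51

n = 2 · ((2.241 + 0.613) / 0.51)²
n = 2 · (5.596)²
n ≈ 62.63
Round up to the next whole number: n = 63 per group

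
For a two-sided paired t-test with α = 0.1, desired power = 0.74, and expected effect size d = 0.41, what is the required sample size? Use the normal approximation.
n = 32 pairs

Sample size formula (paired t-test, normal approximation):
n = ((z_{α/2} + z_β) / d)²

z_{α/2} = 1.645 (for α = 0.1, two-sided)
z_β = 0.643 (for power = 0.74)
d = 0.41

n = ((1.645 + 0.643) / 0.41)²
n = (5.580)²
n ≈ 31.14
Round up to the next whole number: n = 32 pairs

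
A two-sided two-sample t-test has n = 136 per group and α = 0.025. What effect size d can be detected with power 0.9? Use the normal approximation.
d ≈ 0.43

Minimum detectable effect (two-sample t-test, normal approximation):
d = (z_{α/2} + z_β) / √(n/2)
d = (2.241 + 1.282) / √(136/2)
d = 3.523 / 8.246
d ≈ 0.43

By Cohen's convention (0.2 small / 0.5 medium / 0.8 large): small effect.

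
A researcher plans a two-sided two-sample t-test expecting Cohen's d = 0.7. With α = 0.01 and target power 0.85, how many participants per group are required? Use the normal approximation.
n = 54 per group

Sample size formula (two-sample t-test, normal approximation):
n = 2 · ((z_{α/2} + z_β) / d)²

z_{α/2} = 2.576 (for α = 0.01, two-sided)
z_β = 1.036 (for power = 0.85)
d = 0.7

n = 2 · ((2.576 + 1.036) / 0.7)²
n = 2 · (5.160)²
n ≈ 53.25
Round up to the next whole number: n = 54 per group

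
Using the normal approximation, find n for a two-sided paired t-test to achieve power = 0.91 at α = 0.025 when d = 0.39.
n = 85 pairs

Sample size formula (paired t-test, normal approximation):
n = ((z_{α/2} + z_β) / d)²

z_{α/2} = 2.241 (for α = 0.025, two-sided)
z_β = 1.341 (for power = 0.91)
d = 0.39

n = ((2.241 + 1.341) / 0.39)²
n = (9.185)²
n ≈ 84.36
Round up to the next whole number: n = 85 pairs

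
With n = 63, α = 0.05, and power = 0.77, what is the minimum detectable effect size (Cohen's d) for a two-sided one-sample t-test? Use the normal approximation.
d ≈ 0.34

Minimum detectable effect (one-sample t-test, normal approximation):
d = (z_{α/2} + z_β) / √n
d = (1.960 + 0.739) / √63
d = 2.699 / 7.937
d ≈ 0.34

By Cohen's convention (0.2 small / 0.5 medium / 0.8 large): small effect.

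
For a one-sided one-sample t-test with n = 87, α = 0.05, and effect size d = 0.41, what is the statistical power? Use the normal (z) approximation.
Power ≈ 0.99

Power calculation (one-sample t-test, normal approximation):
z_β = d · √n - z_α
z_β = 0.41 · √87 - 1.645
z_β = 0.41 · 9.327 - 1.645
z_β = 2.179

Power = Φ(z_β) = Φ(2.179) ≈ 0.985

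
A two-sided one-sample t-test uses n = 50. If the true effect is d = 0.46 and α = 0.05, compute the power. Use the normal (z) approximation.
Power ≈ 0.90

Power calculation (one-sample t-test, normal approximation):
z_β = d · √n - z_{α/2}
z_β = 0.46 · √50 - 1.960
z_β = 0.46 · 7.071 - 1.960
z_β = 1.293

Power = Φ(z_β) = Φ(1.293) ≈ 0.902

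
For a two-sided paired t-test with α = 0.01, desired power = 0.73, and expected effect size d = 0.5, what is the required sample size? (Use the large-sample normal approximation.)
n = 41 pairs

Sample size formula (paired t-test, normal approximation):
n = ((z_{α/2} + z_β) / d)²

z_{α/2} = 2.576 (for α = 0.01, two-sided)
z_β = 0.613 (for power = 0.73)
d = 0.5

n = ((2.576 + 0.613) / 0.5)²
n = (6.378)²
n ≈ 40.68
Round up to the next whole number: n = 41 pairs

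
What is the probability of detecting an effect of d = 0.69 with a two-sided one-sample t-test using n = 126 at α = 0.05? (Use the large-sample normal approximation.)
Power ≈ 1.00

Power calculation (one-sample t-test, normal approximation):
z_β = d · √n - z_{α/2}
z_β = 0.69 · √126 - 1.960
z_β = 0.69 · 11.225 - 1.960
z_β = 5.785

Power = Φ(z_β) = Φ(5.785) ≈ 1.000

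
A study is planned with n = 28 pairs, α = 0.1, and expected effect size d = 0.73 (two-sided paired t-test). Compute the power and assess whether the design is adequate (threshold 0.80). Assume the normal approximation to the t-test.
Power ≈ 0.99; the study is adequately powered (power ≥ 0.80)

Power calculation (paired t-test, normal approximation):
z_β = d · √n - z_{α/2}
z_β = 0.73 · √28 - 1.645
z_β = 0.73 · 5.292 - 1.645
z_β = 2.218

Power = Φ(z_β) = Φ(2.218) ≈ 0.987

Effect size d = 0.73 is medium by Cohen's convention (0.2/0.5/0.8).

Threshold: power ≥ 0.80 is conventionally adequate.
Power ≈ 0.99 → the study is adequately powered (power ≥ 0.80).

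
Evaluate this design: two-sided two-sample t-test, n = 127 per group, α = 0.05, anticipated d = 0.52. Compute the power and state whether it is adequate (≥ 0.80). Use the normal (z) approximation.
Power ≈ 0.99; the study is adequately powered (power ≥ 0.80)

Power calculation (two-sample t-test, normal approximation):
z_β = d · √(n/2) - z_{α/2}
z_β = 0.52 · √(127/2) - 1.960
z_β = 0.52 · 7.969 - 1.960
z_β = 2.184

Power = Φ(z_β) = Φ(2.184) ≈ 0.986

Effect size d = 0.52 is medium by Cohen's convention (0.2/0.5/0.8).

Threshold: power ≥ 0.80 is conventionally adequate.
Power ≈ 0.99 → the study is adequately powered (power ≥ 0.80).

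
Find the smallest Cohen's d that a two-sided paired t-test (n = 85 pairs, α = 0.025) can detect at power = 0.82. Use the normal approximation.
d ≈ 0.34

Minimum detectable effect (paired t-test, normal approximation):
d = (z_{α/2} + z_β) / √n
d = (2.241 + 0.915) / √85
d = 3.157 / 9.220
d ≈ 0.34

By Cohen's convention (0.2 small / 0.5 medium / 0.8 large): small effect.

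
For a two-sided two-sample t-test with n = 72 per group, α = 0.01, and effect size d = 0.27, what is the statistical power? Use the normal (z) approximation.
Power ≈ 0.17

Power calculation (two-sample t-test, normal approximation):
z_β = d · √(n/2) - z_{α/2}
z_β = 0.27 · √(72/2) - 2.576
z_β = 0.27 · 6.000 - 2.576
z_β = -0.956

Power = Φ(z_β) = Φ(-0.956) ≈ 0.170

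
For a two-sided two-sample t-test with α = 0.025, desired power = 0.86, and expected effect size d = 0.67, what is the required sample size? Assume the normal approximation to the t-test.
n = 50 per group

Sample size formula (two-sample t-test, normal approximation):
n = 2 · ((z_{α/2} + z_β) / d)²

z_{α/2} = 2.241 (for α = 0.025, two-sided)
z_β = 1.080 (for power = 0.86)
d = 0.67

n = 2 · ((2.241 + 1.080) / 0.67)²
n = 2 · (4.957)²
n ≈ 49.14
Round up to the next whole number: n = 50 per group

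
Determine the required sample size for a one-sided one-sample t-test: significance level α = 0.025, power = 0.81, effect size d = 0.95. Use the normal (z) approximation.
n = 9

Sample size formula (one-sample t-test, normal approximation):
n = ((z_α + z_β) / d)²

z_α = 1.960 (for α = 0.025, one-sided)
z_β = 0.878 (for power = 0.81)
d = 0.95

n = ((1.960 + 0.878) / 0.95)²
n = (2.987)²
n ≈ 8.92
Round up to the next whole number: n = 9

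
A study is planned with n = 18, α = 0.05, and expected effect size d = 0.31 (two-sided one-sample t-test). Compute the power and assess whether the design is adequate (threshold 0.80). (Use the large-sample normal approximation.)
Power ≈ 0.26; the study is underpowered (power < 0.80)

Power calculation (one-sample t-test, normal approximation):
z_β = d · √n - z_{α/2}
z_β = 0.31 · √18 - 1.960
z_β = 0.31 · 4.243 - 1.960
z_β = -0.645

Power = Φ(z_β) = Φ(-0.645) ≈ 0.260

Effect size d = 0.31 is small by Cohen's convention (0.2/0.5/0.8).

Threshold: power ≥ 0.80 is conventionally adequate.
Power ≈ 0.26 → the study is underpowered (power < 0.80).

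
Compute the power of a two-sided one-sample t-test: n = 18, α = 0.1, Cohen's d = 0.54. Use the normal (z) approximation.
Power ≈ 0.74

Power calculation (one-sample t-test, normal approximation):
z_β = d · √n - z_{α/2}
z_β = 0.54 · √18 - 1.645
z_β = 0.54 · 4.243 - 1.645
z_β = 0.646

Power = Φ(z_β) = Φ(0.646) ≈ 0.741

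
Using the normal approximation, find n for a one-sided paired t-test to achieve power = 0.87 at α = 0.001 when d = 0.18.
n = 549 pairs

Sample size formula (paired t-test, normal approximation):
n = ((z_α + z_β) / d)²

z_α = 3.090 (for α = 0.001, one-sided)
z_β = 1.126 (for power = 0.87)
d = 0.18

n = ((3.090 + 1.126) / 0.18)²
n = (23.422)²
n ≈ 548.59
Round up to the next whole number: n = 549 pairs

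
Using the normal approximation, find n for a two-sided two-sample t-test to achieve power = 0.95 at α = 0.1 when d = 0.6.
n = 61 per group

Sample size formula (two-sample t-test, normal approximation):
n = 2 · ((z_{α/2} + z_β) / d)²

z_{α/2} = 1.645 (for α = 0.1, two-sided)
z_β = 1.645 (for power = 0.95)
d = 0.6

n = 2 · ((1.645 + 1.645) / 0.6)²
n = 2 · (5.483)²
n ≈ 60.13
Round up to the next whole number: n = 61 per group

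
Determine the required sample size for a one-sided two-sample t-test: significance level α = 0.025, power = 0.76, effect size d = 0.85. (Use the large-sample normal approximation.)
n = 20 per group

Sample size formula (two-sample t-test, normal approximation):
n = 2 · ((z_α + z_β) / d)²

z_α = 1.960 (for α = 0.025, one-sided)
z_β = 0.706 (for power = 0.76)
d = 0.85

n = 2 · ((1.960 + 0.706) / 0.85)²
n = 2 · (3.136)²
n ≈ 19.67
Round up to the next whole number: n = 20 per group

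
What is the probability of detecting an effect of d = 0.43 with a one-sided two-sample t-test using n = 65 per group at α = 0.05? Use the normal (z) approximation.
Power ≈ 0.79

Power calculation (two-sample t-test, normal approximation):
z_β = d · √(n/2) - z_α
z_β = 0.43 · √(65/2) - 1.645
z_β = 0.43 · 5.701 - 1.645
z_β = 0.807

Power = Φ(z_β) = Φ(0.807) ≈ 0.790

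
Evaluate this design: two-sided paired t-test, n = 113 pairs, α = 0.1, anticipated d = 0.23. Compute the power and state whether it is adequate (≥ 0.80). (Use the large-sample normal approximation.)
Power ≈ 0.79; the study is underpowered (power < 0.80)

Power calculation (paired t-test, normal approximation):
z_β = d · √n - z_{α/2}
z_β = 0.23 · √113 - 1.645
z_β = 0.23 · 10.630 - 1.645
z_β = 0.800

Power = Φ(z_β) = Φ(0.800) ≈ 0.788

Effect size d = 0.23 is small by Cohen's convention (0.2/0.5/0.8).

Threshold: power ≥ 0.80 is conventionally adequate.
Power ≈ 0.79 → the study is underpowered (power < 0.80).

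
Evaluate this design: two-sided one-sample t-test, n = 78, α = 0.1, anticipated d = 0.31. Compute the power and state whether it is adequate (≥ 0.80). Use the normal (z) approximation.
Power ≈ 0.86; the study is adequately powered (power ≥ 0.80)

Power calculation (one-sample t-test, normal approximation):
z_β = d · √n - z_{α/2}
z_β = 0.31 · √78 - 1.645
z_β = 0.31 · 8.832 - 1.645
z_β = 1.093

Power = Φ(z_β) = Φ(1.093) ≈ 0.863

Effect size d = 0.31 is small by Cohen's convention (0.2/0.5/0.8).

Threshold: power ≥ 0.80 is conventionally adequate.
Power ≈ 0.86 → the study is adequately powered (power ≥ 0.80).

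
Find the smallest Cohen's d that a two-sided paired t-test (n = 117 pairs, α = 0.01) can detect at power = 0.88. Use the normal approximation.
d ≈ 0.35

Minimum detectable effect (paired t-test, normal approximation):
d = (z_{α/2} + z_β) / √n
d = (2.576 + 1.175) / √117
d = 3.751 / 10.817
d ≈ 0.35

By Cohen's convention (0.2 small / 0.5 medium / 0.8 large): small effect.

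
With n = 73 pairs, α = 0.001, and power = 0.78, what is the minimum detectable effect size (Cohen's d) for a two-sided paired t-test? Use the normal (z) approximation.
d ≈ 0.48

Minimum detectable effect (paired t-test, normal approximation):
d = (z_{α/2} + z_β) / √n
d = (3.291 + 0.772) / √73
d = 4.063 / 8.544
d ≈ 0.48

By Cohen's convention (0.2 small / 0.5 medium / 0.8 large): small effect.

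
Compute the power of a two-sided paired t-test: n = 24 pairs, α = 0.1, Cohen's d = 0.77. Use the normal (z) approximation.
Power ≈ 0.98

Power calculation (paired t-test, normal approximation):
z_β = d · √n - z_{α/2}
z_β = 0.77 · √24 - 1.645
z_β = 0.77 · 4.899 - 1.645
z_β = 2.127

Power = Φ(z_β) = Φ(2.127) ≈ 0.983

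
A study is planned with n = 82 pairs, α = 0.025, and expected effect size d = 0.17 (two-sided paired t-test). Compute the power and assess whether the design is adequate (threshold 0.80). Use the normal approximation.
Power ≈ 0.24; the study is underpowered (power < 0.80)

Power calculation (paired t-test, normal approximation):
z_β = d · √n - z_{α/2}
z_β = 0.17 · √82 - 2.241
z_β = 0.17 · 9.055 - 2.241
z_β = -0.702

Power = Φ(z_β) = Φ(-0.702) ≈ 0.241

Effect size d = 0.17 is very small by Cohen's convention (0.2/0.5/0.8).

Threshold: power ≥ 0.80 is conventionally adequate.
Power ≈ 0.24 → the study is underpowered (power < 0.80).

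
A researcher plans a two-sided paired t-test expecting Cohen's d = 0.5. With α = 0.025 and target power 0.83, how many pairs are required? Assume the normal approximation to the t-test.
n = 41 pairs

Sample size formula (paired t-test, normal approximation):
n = ((z_{α/2} + z_β) / d)²

z_{α/2} = 2.241 (for α = 0.025, two-sided)
z_β = 0.954 (for power = 0.83)
d = 0.5

n = ((2.241 + 0.954) / 0.5)²
n = (6.390)²
n ≈ 40.83
Round up to the next whole number: n = 41 pairs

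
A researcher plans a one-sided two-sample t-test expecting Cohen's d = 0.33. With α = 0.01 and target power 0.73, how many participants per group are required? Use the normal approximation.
n = 159 per group

Sample size formula (two-sample t-test, normal approximation):
n = 2 · ((z_α + z_β) / d)²

z_α = 2.326 (for α = 0.01, one-sided)
z_β = 0.613 (for power = 0.73)
d = 0.33

n = 2 · ((2.326 + 0.613) / 0.33)²
n = 2 · (8.906)²
n ≈ 158.63
Round up to the next whole number: n = 159 per group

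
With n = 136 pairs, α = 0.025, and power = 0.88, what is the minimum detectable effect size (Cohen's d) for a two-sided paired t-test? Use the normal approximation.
d ≈ 0.29

Minimum detectable effect (paired t-test, normal approximation):
d = (z_{α/2} + z_β) / √n
d = (2.241 + 1.175) / √136
d = 3.416 / 11.662
d ≈ 0.29

By Cohen's convention (0.2 small / 0.5 medium / 0.8 large): small effect.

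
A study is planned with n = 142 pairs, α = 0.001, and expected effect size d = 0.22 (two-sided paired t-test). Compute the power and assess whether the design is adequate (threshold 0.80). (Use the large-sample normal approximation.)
Power ≈ 0.25; the study is underpowered (power < 0.80)

Power calculation (paired t-test, normal approximation):
z_β = d · √n - z_{α/2}
z_β = 0.22 · √142 - 3.291
z_β = 0.22 · 11.916 - 3.291
z_β = -0.669

Power = Φ(z_β) = Φ(-0.669) ≈ 0.252

Effect size d = 0.22 is small by Cohen's convention (0.2/0.5/0.8).

Threshold: power ≥ 0.80 is conventionally adequate.
Power ≈ 0.25 → the study is underpowered (power < 0.80).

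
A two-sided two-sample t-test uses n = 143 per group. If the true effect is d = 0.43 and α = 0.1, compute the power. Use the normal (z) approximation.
Power ≈ 0.98

Power calculation (two-sample t-test, normal approximation):
z_β = d · √(n/2) - z_{α/2}
z_β = 0.43 · √(143/2) - 1.645
z_β = 0.43 · 8.456 - 1.645
z_β = 1.991

Power = Φ(z_β) = Φ(1.991) ≈ 0.977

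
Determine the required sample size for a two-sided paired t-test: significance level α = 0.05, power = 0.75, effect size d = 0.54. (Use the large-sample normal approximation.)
n = 24 pairs

Sample size formula (paired t-test, normal approximation):
n = ((z_{α/2} + z_β) / d)²

z_{α/2} = 1.960 (for α = 0.05, two-sided)
z_β = 0.674 (for power = 0.75)
d = 0.54

n = ((1.960 + 0.674) / 0.54)²
n = (4.878)²
n ≈ 23.79
Round up to the next whole number: n = 24 pairs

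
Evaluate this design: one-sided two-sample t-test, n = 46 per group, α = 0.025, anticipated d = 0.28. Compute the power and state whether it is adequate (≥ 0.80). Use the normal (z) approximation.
Power ≈ 0.27; the study is underpowered (power < 0.80)

Power calculation (two-sample t-test, normal approximation):
z_β = d · √(n/2) - z_α
z_β = 0.28 · √(46/2) - 1.960
z_β = 0.28 · 4.796 - 1.960
z_β = -0.617

Power = Φ(z_β) = Φ(-0.617) ≈ 0.269

Effect size d = 0.28 is small by Cohen's convention (0.2/0.5/0.8).

Threshold: power ≥ 0.80 is conventionally adequate.
Power ≈ 0.27 → the study is underpowered (power < 0.80).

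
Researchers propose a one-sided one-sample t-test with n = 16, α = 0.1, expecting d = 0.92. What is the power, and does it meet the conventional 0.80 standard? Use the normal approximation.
Power ≈ 0.99; the study is adequately powered (power ≥ 0.80)

Power calculation (one-sample t-test, normal approximation):
z_β = d · √n - z_α
z_β = 0.92 · √16 - 1.282
z_β = 0.92 · 4.000 - 1.282
z_β = 2.398

Power = Φ(z_β) = Φ(2.398) ≈ 0.992

Effect size d = 0.92 is large by Cohen's convention (0.2/0.5/0.8).

Threshold: power ≥ 0.80 is conventionally adequate.
Power ≈ 0.99 → the study is adequately powered (power ≥ 0.80).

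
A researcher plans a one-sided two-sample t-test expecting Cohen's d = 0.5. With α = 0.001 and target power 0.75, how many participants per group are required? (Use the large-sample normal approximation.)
n = 114 per group

Sample size formula (two-sample t-test, normal approximation):
n = 2 · ((z_α + z_β) / d)²

z_α = 3.090 (for α = 0.001, one-sided)
z_β = 0.674 (for power = 0.75)
d = 0.5

n = 2 · ((3.090 + 0.674) / 0.5)²
n = 2 · (7.528)²
n ≈ 113.34
Round up to the next whole number: n = 114 per group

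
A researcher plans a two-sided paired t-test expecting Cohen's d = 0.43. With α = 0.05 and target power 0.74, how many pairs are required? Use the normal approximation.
n = 37 pairs

Sample size formula (paired t-test, normal approximation):
n = ((z_{α/2} + z_β) / d)²

z_{α/2} = 1.960 (for α = 0.05, two-sided)
z_β = 0.643 (for power = 0.74)
d = 0.43

n = ((1.960 + 0.643) / 0.43)²
n = (6.053)²
n ≈ 36.64
Round up to the next whole number: n = 37 pairs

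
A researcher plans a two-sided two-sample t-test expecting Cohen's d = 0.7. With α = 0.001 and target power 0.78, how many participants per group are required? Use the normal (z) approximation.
n = 68 per group

Sample size formula (two-sample t-test, normal approximation):
n = 2 · ((z_{α/2} + z_β) / d)²

z_{α/2} = 3.291 (for α = 0.001, two-sided)
z_β = 0.772 (for power = 0.78)
d = 0.7

n = 2 · ((3.291 + 0.772) / 0.7)²
n = 2 · (5.804)²
n ≈ 67.37
Round up to the next whole number: n = 68 per group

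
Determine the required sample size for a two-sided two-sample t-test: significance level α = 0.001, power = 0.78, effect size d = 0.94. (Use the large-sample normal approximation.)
n = 38 per group

Sample size formula (two-sample t-test, normal approximation):
n = 2 · ((z_{α/2} + z_β) / d)²

z_{α/2} = 3.291 (for α = 0.001, two-sided)
z_β = 0.772 (for power = 0.78)
d = 0.94

n = 2 · ((3.291 + 0.772) / 0.94)²
n = 2 · (4.322)²
n ≈ 37.36
Round up to the next whole number: n = 38 per group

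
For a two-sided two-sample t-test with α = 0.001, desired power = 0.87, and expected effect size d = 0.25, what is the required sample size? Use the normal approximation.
n = 625 per group

Sample size formula (two-sample t-test, normal approximation):
n = 2 · ((z_{α/2} + z_β) / d)²

z_{α/2} = 3.291 (for α = 0.001, two-sided)
z_β = 1.126 (for power = 0.87)
d = 0.25

n = 2 · ((3.291 + 1.126) / 0.25)²
n = 2 · (17.668)²
n ≈ 624.32
Round up to the next whole number: n = 625 per group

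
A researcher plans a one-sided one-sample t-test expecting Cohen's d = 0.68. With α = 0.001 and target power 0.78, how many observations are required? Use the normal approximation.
n = 33

Sample size formula (one-sample t-test, normal approximation):
n = ((z_α + z_β) / d)²

z_α = 3.090 (for α = 0.001, one-sided)
z_β = 0.772 (for power = 0.78)
d = 0.68

n = ((3.090 + 0.772) / 0.68)²
n = (5.679)²
n ≈ 32.25
Round up to the next whole number: n = 33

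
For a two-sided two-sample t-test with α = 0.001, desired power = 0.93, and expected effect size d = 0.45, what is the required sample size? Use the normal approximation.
n = 225 per group

Sample size formula (two-sample t-test, normal approximation):
n = 2 · ((z_{α/2} + z_β) / d)²

z_{α/2} = 3.291 (for α = 0.001, two-sided)
z_β = 1.476 (for power = 0.93)
d = 0.45

n = 2 · ((3.291 + 1.476) / 0.45)²
n = 2 · (10.593)²
n ≈ 224.42
Round up to the next whole number: n = 225 per group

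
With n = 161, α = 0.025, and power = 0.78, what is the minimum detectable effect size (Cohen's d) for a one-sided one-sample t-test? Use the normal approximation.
d ≈ 0.22

Minimum detectable effect (one-sample t-test, normal approximation):
d = (z_α + z_β) / √n
d = (1.960 + 0.772) / √161
d = 2.732 / 12.689
d ≈ 0.22

By Cohen's convention (0.2 small / 0.5 medium / 0.8 large): small effect.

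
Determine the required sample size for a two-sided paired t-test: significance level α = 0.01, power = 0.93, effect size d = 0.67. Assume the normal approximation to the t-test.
n = 37 pairs

Sample size formula (paired t-test, normal approximation):
n = ((z_{α/2} + z_β) / d)²

z_{α/2} = 2.576 (for α = 0.01, two-sided)
z_β = 1.476 (for power = 0.93)
d = 0.67

n = ((2.576 + 1.476) / 0.67)²
n = (6.048)²
n ≈ 36.58
Round up to the next whole number: n = 37 pairs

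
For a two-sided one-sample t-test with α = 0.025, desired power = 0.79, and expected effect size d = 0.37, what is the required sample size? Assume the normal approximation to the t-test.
n = 68

Sample size formula (one-sample t-test, normal approximation):
n = ((z_{α/2} + z_β) / d)²

z_{α/2} = 2.241 (for α = 0.025, two-sided)
z_β = 0.806 (for power = 0.79)
d = 0.37

n = ((2.241 + 0.806) / 0.37)²
n = (8.235)²
n ≈ 67.82
Round up to the next whole number: n = 68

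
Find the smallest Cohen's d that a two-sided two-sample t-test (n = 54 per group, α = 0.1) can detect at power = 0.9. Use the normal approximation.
d ≈ 0.56

Minimum detectable effect (two-sample t-test, normal approximation):
d = (z_{α/2} + z_β) / √(n/2)
d = (1.645 + 1.282) / √(54/2)
d = 2.926 / 5.196
d ≈ 0.56

By Cohen's convention (0.2 small / 0.5 medium / 0.8 large): medium effect.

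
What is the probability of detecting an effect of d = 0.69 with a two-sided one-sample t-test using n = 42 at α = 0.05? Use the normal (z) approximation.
Power ≈ 0.99

Power calculation (one-sample t-test, normal approximation):
z_β = d · √n - z_{α/2}
z_β = 0.69 · √42 - 1.960
z_β = 0.69 · 6.481 - 1.960
z_β = 2.512

Power = Φ(z_β) = Φ(2.512) ≈ 0.994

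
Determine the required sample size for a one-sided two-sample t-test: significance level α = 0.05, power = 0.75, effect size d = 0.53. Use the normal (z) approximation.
n = 39 per group

Sample size formula (two-sample t-test, normal approximation):
n = 2 · ((z_α + z_β) / d)²

z_α = 1.645 (for α = 0.05, one-sided)
z_β = 0.674 (for power = 0.75)
d = 0.53

n = 2 · ((1.645 + 0.674) / 0.53)²
n = 2 · (4.375)²
n ≈ 38.28
Round up to the next whole number: n = 39 per group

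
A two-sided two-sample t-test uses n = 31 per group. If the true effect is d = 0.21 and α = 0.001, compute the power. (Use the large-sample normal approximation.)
Power ≈ 0.01

Power calculation (two-sample t-test, normal approximation):
z_β = d · √(n/2) - z_{α/2}
z_β = 0.21 · √(31/2) - 3.291
z_β = 0.21 · 3.937 - 3.291
z_β = -2.464

Power = Φ(z_β) = Φ(-2.464) ≈ 0.007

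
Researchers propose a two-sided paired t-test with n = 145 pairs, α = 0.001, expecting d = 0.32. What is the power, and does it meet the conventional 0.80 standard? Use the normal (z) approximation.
Power ≈ 0.71; the study is underpowered (power < 0.80)

Power calculation (paired t-test, normal approximation):
z_β = d · √n - z_{α/2}
z_β = 0.32 · √145 - 3.291
z_β = 0.32 · 12.042 - 3.291
z_β = 0.563

Power = Φ(z_β) = Φ(0.563) ≈ 0.713

Effect size d = 0.32 is small by Cohen's convention (0.2/0.5/0.8).

Threshold: power ≥ 0.80 is conventionally adequate.
Power ≈ 0.71 → the study is underpowered (power < 0.80).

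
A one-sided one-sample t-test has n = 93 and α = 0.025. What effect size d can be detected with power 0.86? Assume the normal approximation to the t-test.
d ≈ 0.32

Minimum detectable effect (one-sample t-test, normal approximation):
d = (z_α + z_β) / √n
d = (1.960 + 1.080) / √93
d = 3.040 / 9.644
d ≈ 0.32

By Cohen's convention (0.2 small / 0.5 medium / 0.8 large): small effect.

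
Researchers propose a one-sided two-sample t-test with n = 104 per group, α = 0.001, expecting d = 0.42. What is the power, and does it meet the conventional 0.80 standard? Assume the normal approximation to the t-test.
Power ≈ 0.48; the study is underpowered (power < 0.80)

Power calculation (two-sample t-test, normal approximation):
z_β = d · √(n/2) - z_α
z_β = 0.42 · √(104/2) - 3.090
z_β = 0.42 · 7.211 - 3.090
z_β = -0.062

Power = Φ(z_β) = Φ(-0.062) ≈ 0.475

Effect size d = 0.42 is small by Cohen's convention (0.2/0.5/0.8).

Threshold: power ≥ 0.80 is conventionally adequate.
Power ≈ 0.48 → the study is underpowered (power < 0.80).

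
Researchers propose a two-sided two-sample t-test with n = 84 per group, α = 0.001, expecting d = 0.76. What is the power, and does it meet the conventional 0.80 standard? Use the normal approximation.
Power ≈ 0.95; the study is adequately powered (power ≥ 0.80)

Power calculation (two-sample t-test, normal approximation):
z_β = d · √(n/2) - z_{α/2}
z_β = 0.76 · √(84/2) - 3.291
z_β = 0.76 · 6.481 - 3.291
z_β = 1.635

Power = Φ(z_β) = Φ(1.635) ≈ 0.949

Effect size d = 0.76 is medium by Cohen's convention (0.2/0.5/0.8).

Threshold: power ≥ 0.80 is conventionally adequate.
Power ≈ 0.95 → the study is adequately powered (power ≥ 0.80).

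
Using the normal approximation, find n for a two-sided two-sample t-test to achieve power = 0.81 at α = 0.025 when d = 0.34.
n = 169 per group

Sample size formula (two-sample t-test, normal approximation):
n = 2 · ((z_{α/2} + z_β) / d)²

z_{α/2} = 2.241 (for α = 0.025, two-sided)
z_β = 0.878 (for power = 0.81)
d = 0.34

n = 2 · ((2.241 + 0.878) / 0.34)²
n = 2 · (9.174)²
n ≈ 168.32
Round up to the next whole number: n = 169 per group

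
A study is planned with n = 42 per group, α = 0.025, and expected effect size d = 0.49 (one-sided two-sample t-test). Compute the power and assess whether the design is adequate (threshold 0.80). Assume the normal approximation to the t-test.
Power ≈ 0.61; the study is underpowered (power < 0.80)

Power calculation (two-sample t-test, normal approximation):
z_β = d · √(n/2) - z_α
z_β = 0.49 · √(42/2) - 1.960
z_β = 0.49 · 4.583 - 1.960
z_β = 0.285

Power = Φ(z_β) = Φ(0.285) ≈ 0.612

Effect size d = 0.49 is small by Cohen's convention (0.2/0.5/0.8).

Threshold: power ≥ 0.80 is conventionally adequate.
Power ≈ 0.61 → the study is underpowered (power < 0.80).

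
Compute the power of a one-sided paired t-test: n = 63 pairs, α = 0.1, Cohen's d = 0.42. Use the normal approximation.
Power ≈ 0.98

Power calculation (paired t-test, normal approximation):
z_β = d · √n - z_α
z_β = 0.42 · √63 - 1.282
z_β = 0.42 · 7.937 - 1.282
z_β = 2.052

Power = Φ(z_β) = Φ(2.052) ≈ 0.980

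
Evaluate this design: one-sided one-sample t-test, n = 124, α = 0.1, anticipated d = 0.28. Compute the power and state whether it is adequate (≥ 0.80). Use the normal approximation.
Power ≈ 0.97; the study is adequately powered (power ≥ 0.80)

Power calculation (one-sample t-test, normal approximation):
z_β = d · √n - z_α
z_β = 0.28 · √124 - 1.282
z_β = 0.28 · 11.136 - 1.282
z_β = 1.836

Power = Φ(z_β) = Φ(1.836) ≈ 0.967

Effect size d = 0.28 is small by Cohen's convention (0.2/0.5/0.8).

Threshold: power ≥ 0.80 is conventionally adequate.
Power ≈ 0.97 → the study is adequately powered (power ≥ 0.80).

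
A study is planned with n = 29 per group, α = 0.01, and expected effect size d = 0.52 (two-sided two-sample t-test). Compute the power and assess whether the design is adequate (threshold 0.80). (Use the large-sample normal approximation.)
Power ≈ 0.28; the study is underpowered (power < 0.80)

Power calculation (two-sample t-test, normal approximation):
z_β = d · √(n/2) - z_{α/2}
z_β = 0.52 · √(29/2) - 2.576
z_β = 0.52 · 3.808 - 2.576
z_β = -0.596

Power = Φ(z_β) = Φ(-0.596) ≈ 0.276

Effect size d = 0.52 is medium by Cohen's convention (0.2/0.5/0.8).

Threshold: power ≥ 0.80 is conventionally adequate.
Power ≈ 0.28 → the study is underpowered (power < 0.80).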